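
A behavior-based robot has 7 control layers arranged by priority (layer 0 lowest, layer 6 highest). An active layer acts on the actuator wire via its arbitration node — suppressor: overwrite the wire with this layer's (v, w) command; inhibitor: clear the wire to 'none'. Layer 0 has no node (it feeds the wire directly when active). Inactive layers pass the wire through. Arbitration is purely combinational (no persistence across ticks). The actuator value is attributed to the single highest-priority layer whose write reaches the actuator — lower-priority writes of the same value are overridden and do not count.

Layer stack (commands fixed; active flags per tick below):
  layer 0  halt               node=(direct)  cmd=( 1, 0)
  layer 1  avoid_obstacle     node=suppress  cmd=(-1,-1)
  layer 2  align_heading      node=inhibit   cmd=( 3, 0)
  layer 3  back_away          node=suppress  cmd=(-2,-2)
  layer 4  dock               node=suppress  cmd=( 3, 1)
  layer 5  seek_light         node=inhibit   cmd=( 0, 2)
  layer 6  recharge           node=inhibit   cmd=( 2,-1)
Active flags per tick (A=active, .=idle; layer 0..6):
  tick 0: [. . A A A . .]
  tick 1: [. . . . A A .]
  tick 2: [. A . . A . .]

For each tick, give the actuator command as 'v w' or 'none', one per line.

tick 0:
  [0] halt off; wire := none
  [1] avoid_obstacle off; pass none
  [2] align_heading on (inhibit); wire := none
  [3] back_away on (suppress); wire := (-2, -2)
  [4] dock on (suppress); wire := (3, 1)
  [5] seek_light off; pass (3, 1)
  [6] recharge off; pass (3, 1)
  output (3, 1)
tick 1:
  [0] halt off; wire := none
  [1] avoid_obstacle off; pass none
  [2] align_heading off; pass none
  [3] back_away off; pass none
  [4] dock on (suppress); wire := (3, 1)
  [5] seek_light on (inhibit); wire := none
  [6] recharge off; pass none
  output none
tick 2:
  [0] halt off; wire := none
  [1] avoid_obstacle on (suppress); wire := (-1, -1)
  [2] align_heading off; pass (-1, -1)
  [3] back_away off; pass (-1, -1)
  [4] dock on (suppress); wire := (3, 1)
  [5] seek_light off; pass (3, 1)
  [6] recharge off; pass (3, 1)
  output (3, 1)

3 1
none
3 1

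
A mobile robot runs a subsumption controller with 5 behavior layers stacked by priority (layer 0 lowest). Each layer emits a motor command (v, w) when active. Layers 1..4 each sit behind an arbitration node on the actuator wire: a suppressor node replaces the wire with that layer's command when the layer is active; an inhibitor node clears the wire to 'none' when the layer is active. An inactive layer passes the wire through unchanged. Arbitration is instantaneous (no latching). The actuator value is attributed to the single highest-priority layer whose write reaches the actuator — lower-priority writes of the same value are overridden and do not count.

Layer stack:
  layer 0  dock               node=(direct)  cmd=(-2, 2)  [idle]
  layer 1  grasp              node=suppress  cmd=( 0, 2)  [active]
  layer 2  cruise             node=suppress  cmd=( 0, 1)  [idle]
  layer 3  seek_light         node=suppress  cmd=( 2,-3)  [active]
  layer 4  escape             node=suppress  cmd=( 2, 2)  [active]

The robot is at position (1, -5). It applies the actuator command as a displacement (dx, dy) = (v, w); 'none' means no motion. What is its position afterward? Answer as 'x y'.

layer 0 (dock) idle — none
layer 1 (grasp) active — suppresses: (0, 2)
layer 2 (cruise) idle — unchanged: (0, 2)
layer 3 (seek_light) active — suppresses: (2, -3)
layer 4 (escape) active — suppresses: (2, 2)
→ actuator (2, 2)
position: (1, -5) + (2, 2) = (3, -3)

3 -3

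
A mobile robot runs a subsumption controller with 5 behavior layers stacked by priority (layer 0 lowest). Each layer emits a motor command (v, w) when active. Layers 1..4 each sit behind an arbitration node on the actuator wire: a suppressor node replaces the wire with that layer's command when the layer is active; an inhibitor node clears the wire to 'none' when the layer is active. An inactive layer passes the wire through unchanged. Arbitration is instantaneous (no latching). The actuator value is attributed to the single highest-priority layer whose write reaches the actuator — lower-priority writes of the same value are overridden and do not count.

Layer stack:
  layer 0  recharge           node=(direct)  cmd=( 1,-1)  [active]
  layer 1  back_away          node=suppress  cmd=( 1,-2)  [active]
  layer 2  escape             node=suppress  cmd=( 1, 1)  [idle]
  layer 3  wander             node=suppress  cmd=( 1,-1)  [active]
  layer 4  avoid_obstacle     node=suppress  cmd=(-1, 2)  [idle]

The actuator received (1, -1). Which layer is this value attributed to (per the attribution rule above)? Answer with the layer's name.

layer 0 (recharge) active — direct: (1, -1)
layer 1 (back_away) active — suppresses: (1, -2)
layer 2 (escape) idle — unchanged: (1, -2)
layer 3 (wander) active — suppresses: (1, -1)
layer 4 (avoid_obstacle) idle — unchanged: (1, -1)
→ actuator (1, -1)
last writer: layer 3 = wander

wander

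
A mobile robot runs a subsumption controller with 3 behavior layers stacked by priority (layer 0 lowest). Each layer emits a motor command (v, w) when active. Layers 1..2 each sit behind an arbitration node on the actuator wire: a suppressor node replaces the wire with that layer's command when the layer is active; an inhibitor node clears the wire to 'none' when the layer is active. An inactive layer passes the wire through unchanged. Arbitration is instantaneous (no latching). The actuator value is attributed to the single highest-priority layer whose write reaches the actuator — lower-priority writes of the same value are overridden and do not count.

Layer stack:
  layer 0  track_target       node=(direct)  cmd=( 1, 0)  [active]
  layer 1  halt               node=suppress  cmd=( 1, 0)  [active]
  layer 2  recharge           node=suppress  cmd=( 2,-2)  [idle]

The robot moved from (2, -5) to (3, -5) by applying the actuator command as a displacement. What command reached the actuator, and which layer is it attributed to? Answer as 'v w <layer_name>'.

displacement = (3, -5) − (2, -5) = (1, 0)
[0] track_target on; wire := (1, 0)
[1] halt on (suppress); wire := (1, 0)
[2] recharge off; pass (1, 0)
output (1, 0) — from layer 1 (halt)

1 0 halt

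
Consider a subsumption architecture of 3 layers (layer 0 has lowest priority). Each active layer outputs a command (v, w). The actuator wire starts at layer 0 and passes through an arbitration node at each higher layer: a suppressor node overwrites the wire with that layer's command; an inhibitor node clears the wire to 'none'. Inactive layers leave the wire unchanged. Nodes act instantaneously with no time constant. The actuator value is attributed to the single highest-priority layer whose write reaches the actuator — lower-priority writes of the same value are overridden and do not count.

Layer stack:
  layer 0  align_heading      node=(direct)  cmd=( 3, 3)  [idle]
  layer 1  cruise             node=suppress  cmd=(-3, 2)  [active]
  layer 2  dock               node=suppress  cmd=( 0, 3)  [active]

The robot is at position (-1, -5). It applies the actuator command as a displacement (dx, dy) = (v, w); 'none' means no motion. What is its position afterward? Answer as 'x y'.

-1 -2

layer 0 (align_heading) idle — none
layer 1 (cruise) active — suppresses: (-3, 2)
layer 2 (dock) active — suppresses: (0, 3)
→ actuator (0, 3)
position: (-1, -5) + (0, 3) = (-1, -2)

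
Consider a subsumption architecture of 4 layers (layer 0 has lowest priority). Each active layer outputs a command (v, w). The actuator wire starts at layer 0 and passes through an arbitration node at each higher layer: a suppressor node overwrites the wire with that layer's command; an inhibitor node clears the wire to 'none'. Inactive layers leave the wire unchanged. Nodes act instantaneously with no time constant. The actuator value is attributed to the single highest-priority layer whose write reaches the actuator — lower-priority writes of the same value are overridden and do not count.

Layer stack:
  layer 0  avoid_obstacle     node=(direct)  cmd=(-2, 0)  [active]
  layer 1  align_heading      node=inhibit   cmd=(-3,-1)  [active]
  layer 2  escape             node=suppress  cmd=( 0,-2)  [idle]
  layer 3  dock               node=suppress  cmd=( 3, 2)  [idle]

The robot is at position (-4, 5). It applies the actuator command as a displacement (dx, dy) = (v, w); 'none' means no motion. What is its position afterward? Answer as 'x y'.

-4 5

layer 0 (avoid_obstacle) active — direct: (-2, 0)
layer 1 (align_heading) active — inhibits: none
layer 2 (escape) idle — unchanged: none
layer 3 (dock) idle — unchanged: none
→ actuator none
position: (-4, 5) + none = (-4, 5)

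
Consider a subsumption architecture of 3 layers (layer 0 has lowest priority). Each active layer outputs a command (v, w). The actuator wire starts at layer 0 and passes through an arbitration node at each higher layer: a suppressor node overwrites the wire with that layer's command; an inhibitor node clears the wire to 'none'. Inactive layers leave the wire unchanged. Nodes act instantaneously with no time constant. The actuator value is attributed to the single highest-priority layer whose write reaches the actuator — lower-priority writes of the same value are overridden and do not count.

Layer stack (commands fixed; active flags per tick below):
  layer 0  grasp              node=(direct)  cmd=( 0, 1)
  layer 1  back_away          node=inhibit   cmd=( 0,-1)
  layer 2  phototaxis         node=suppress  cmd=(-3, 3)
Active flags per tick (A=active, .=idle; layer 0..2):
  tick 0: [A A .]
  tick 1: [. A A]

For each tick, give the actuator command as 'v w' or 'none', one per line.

tick 0:
  [0] grasp on; wire := (0, 1)
  [1] back_away on (inhibit); wire := none
  [2] phototaxis off; pass none
  output none
tick 1:
  [0] grasp off; wire := none
  [1] back_away on (inhibit); wire := none
  [2] phototaxis on (suppress); wire := (-3, 3)
  output (-3, 3)

none
-3 3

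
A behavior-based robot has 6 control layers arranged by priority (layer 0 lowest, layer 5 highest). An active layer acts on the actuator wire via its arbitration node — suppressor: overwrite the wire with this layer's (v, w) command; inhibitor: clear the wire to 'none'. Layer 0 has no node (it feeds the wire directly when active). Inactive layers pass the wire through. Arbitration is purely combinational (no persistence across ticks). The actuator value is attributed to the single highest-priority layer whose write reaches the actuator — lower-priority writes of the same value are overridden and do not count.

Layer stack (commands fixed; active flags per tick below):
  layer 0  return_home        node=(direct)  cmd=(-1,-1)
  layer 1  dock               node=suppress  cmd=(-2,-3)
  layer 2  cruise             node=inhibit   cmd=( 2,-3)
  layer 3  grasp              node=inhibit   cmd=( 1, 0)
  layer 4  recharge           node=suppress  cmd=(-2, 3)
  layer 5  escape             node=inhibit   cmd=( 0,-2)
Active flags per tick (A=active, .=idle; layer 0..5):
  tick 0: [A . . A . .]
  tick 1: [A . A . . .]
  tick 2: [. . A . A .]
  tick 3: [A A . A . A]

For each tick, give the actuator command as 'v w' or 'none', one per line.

none
none
-2 3
none

tick 0:
  L0 return_home: active, feeds wire = (-1, -1)
  L1 dock: idle → wire stays (-1, -1)
  L2 cruise: idle → wire stays (-1, -1)
  L3 grasp: active, inhibitor → wire = none
  L4 recharge: idle → wire stays none
  L5 escape: idle → wire stays none
  actuator = none
tick 1:
  L0 return_home: active, feeds wire = (-1, -1)
  L1 dock: idle → wire stays (-1, -1)
  L2 cruise: active, inhibitor → wire = none
  L3 grasp: idle → wire stays none
  L4 recharge: idle → wire stays none
  L5 escape: idle → wire stays none
  actuator = none
tick 2:
  L0 return_home: idle → wire = none
  L1 dock: idle → wire stays none
  L2 cruise: active, inhibitor → wire = none
  L3 grasp: idle → wire stays none
  L4 recharge: active, suppressor → wire = (-2, 3)
  L5 escape: idle → wire stays (-2, 3)
  actuator = (-2, 3)
tick 3:
  L0 return_home: active, feeds wire = (-1, -1)
  L1 dock: active, suppressor → wire = (-2, -3)
  L2 cruise: idle → wire stays (-2, -3)
  L3 grasp: active, inhibitor → wire = none
  L4 recharge: idle → wire stays none
  L5 escape: active, inhibitor → wire = none
  actuator = none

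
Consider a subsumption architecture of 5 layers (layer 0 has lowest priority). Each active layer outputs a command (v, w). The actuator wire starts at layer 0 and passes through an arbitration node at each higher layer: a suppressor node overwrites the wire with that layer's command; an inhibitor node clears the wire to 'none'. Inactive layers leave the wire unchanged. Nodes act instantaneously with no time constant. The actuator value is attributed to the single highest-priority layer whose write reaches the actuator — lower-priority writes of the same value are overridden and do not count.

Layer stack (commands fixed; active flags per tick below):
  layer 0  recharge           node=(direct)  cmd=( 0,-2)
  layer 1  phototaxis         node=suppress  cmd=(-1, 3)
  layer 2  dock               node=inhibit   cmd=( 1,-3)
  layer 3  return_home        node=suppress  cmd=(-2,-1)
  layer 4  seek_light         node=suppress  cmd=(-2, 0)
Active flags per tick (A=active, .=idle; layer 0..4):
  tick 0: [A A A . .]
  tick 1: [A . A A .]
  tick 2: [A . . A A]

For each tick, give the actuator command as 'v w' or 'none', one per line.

tick 0:
  L0 recharge: active, feeds wire = (0, -2)
  L1 phototaxis: active, suppressor → wire = (-1, 3)
  L2 dock: active, inhibitor → wire = none
  L3 return_home: idle → wire stays none
  L4 seek_light: idle → wire stays none
  actuator = none
tick 1:
  L0 recharge: active, feeds wire = (0, -2)
  L1 phototaxis: idle → wire stays (0, -2)
  L2 dock: active, inhibitor → wire = none
  L3 return_home: active, suppressor → wire = (-2, -1)
  L4 seek_light: idle → wire stays (-2, -1)
  actuator = (-2, -1)
tick 2:
  L0 recharge: active, feeds wire = (0, -2)
  L1 phototaxis: idle → wire stays (0, -2)
  L2 dock: idle → wire stays (0, -2)
  L3 return_home: active, suppressor → wire = (-2, -1)
  L4 seek_light: active, suppressor → wire = (-2, 0)
  actuator = (-2, 0)

none
-2 -1
-2 0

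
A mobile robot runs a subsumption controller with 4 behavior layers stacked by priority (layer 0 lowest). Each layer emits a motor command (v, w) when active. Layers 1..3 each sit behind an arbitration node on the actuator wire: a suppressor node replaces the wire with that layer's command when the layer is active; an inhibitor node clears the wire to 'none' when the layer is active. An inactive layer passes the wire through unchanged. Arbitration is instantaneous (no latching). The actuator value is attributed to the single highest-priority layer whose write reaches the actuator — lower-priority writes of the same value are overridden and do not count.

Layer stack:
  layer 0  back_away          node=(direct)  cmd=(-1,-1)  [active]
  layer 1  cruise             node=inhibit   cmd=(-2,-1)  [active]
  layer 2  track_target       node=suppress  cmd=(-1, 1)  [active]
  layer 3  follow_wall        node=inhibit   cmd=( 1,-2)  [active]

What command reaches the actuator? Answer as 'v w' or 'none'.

none

[0] back_away on; wire := (-1, -1)
[1] cruise on (inhibit); wire := none
[2] track_target on (suppress); wire := (-1, 1)
[3] follow_wall on (inhibit); wire := none
output none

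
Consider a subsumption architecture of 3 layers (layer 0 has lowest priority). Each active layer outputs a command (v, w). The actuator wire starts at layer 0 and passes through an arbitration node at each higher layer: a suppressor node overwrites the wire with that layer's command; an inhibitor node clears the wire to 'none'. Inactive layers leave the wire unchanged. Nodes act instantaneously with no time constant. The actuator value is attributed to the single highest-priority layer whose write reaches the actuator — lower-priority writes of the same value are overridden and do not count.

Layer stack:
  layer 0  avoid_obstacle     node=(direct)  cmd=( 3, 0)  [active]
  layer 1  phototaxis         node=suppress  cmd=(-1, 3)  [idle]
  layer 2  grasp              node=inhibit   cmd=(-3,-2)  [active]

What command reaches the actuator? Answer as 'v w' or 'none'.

L0 avoid_obstacle: active, feeds wire = (3, 0)
L1 phototaxis: idle → wire stays (3, 0)
L2 grasp: active, inhibitor → wire = none
actuator = none

none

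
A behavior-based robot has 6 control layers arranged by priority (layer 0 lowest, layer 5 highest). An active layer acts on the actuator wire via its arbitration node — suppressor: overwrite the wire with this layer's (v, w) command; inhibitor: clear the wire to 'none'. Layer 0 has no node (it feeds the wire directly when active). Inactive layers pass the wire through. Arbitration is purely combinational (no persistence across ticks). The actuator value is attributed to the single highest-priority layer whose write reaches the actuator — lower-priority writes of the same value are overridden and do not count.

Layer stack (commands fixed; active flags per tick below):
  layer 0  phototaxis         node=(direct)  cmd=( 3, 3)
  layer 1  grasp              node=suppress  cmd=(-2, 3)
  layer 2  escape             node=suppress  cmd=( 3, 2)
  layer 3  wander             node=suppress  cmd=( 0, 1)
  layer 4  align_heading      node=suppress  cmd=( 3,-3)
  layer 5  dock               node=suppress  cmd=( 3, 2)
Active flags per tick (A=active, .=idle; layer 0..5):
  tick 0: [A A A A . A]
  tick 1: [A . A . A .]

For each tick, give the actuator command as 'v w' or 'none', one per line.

3 2
3 -3

tick 0:
  [0] phototaxis on; wire := (3, 3)
  [1] grasp on (suppress); wire := (-2, 3)
  [2] escape on (suppress); wire := (3, 2)
  [3] wander on (suppress); wire := (0, 1)
  [4] align_heading off; pass (0, 1)
  [5] dock on (suppress); wire := (3, 2)
  output (3, 2)
tick 1:
  [0] phototaxis on; wire := (3, 3)
  [1] grasp off; pass (3, 3)
  [2] escape on (suppress); wire := (3, 2)
  [3] wander off; pass (3, 2)
  [4] align_heading on (suppress); wire := (3, -3)
  [5] dock off; pass (3, -3)
  output (3, -3)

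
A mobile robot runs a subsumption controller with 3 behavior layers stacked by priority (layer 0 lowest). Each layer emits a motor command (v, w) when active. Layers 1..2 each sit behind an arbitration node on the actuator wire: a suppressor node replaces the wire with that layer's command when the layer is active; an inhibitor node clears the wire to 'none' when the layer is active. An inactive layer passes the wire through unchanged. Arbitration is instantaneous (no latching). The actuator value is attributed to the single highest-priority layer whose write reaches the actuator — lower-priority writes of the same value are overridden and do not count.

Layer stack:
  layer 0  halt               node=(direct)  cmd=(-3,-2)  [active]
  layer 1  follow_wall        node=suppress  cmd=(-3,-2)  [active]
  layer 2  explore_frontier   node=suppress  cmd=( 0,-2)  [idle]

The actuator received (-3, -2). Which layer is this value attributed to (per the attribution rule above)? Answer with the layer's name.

layer 0 (halt) active — direct: (-3, -2)
layer 1 (follow_wall) active — suppresses: (-3, -2)
layer 2 (explore_frontier) idle — unchanged: (-3, -2)
→ actuator (-3, -2)
last writer: layer 1 = follow_wall

follow_wall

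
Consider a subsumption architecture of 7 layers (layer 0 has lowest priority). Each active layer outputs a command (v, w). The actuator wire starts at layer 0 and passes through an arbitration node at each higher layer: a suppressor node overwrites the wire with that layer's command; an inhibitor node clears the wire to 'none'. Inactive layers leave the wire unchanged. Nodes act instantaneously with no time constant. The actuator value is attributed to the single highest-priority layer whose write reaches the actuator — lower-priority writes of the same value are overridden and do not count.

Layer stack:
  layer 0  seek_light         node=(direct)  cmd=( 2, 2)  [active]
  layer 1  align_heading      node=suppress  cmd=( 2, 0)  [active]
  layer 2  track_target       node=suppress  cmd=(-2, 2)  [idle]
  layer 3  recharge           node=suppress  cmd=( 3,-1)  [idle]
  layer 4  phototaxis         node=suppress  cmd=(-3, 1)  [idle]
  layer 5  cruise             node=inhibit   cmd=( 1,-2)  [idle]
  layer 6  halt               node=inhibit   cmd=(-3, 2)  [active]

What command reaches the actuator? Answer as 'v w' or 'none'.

layer 0 (seek_light) active — direct: (2, 2)
layer 1 (align_heading) active — suppresses: (2, 0)
layer 2 (track_target) idle — unchanged: (2, 0)
layer 3 (recharge) idle — unchanged: (2, 0)
layer 4 (phototaxis) idle — unchanged: (2, 0)
layer 5 (cruise) idle — unchanged: (2, 0)
layer 6 (halt) active — inhibits: none
→ actuator none

none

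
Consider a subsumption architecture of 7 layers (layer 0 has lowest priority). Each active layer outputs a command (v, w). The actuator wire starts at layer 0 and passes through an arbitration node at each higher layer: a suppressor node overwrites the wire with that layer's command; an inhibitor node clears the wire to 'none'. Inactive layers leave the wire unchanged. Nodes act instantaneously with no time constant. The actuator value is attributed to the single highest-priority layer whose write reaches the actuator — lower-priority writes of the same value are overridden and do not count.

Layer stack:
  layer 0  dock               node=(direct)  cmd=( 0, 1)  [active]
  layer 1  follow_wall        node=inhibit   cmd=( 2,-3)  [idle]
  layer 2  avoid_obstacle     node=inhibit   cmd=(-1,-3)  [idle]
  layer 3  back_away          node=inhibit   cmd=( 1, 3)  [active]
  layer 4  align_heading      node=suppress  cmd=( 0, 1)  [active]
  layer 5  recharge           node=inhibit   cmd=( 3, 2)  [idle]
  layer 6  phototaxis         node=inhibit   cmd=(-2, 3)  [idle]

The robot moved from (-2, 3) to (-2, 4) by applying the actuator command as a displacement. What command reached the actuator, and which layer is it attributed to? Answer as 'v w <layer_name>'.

0 1 align_heading

displacement = (-2, 4) − (-2, 3) = (0, 1)
layer 0 (dock) active — direct: (0, 1)
layer 1 (follow_wall) idle — unchanged: (0, 1)
layer 2 (avoid_obstacle) idle — unchanged: (0, 1)
layer 3 (back_away) active — inhibits: none
layer 4 (align_heading) active — suppresses: (0, 1)
layer 5 (recharge) idle — unchanged: (0, 1)
layer 6 (phototaxis) idle — unchanged: (0, 1)
→ actuator (0, 1) — from layer 4 (align_heading)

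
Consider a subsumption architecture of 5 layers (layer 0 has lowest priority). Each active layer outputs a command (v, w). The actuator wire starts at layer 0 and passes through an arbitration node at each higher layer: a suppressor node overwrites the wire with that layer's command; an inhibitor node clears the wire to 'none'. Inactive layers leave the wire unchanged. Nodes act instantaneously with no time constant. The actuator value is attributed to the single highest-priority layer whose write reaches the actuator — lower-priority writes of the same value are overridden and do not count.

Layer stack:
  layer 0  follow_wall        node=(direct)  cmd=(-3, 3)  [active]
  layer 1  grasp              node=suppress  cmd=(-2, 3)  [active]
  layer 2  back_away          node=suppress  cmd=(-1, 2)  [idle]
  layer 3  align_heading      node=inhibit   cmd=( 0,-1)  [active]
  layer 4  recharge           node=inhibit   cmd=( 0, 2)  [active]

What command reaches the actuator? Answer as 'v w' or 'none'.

none

L0 follow_wall: active, feeds wire = (-3, 3)
L1 grasp: active, suppressor → wire = (-2, 3)
L2 back_away: idle → wire stays (-2, 3)
L3 align_heading: active, inhibitor → wire = none
L4 recharge: active, inhibitor → wire = none
actuator = none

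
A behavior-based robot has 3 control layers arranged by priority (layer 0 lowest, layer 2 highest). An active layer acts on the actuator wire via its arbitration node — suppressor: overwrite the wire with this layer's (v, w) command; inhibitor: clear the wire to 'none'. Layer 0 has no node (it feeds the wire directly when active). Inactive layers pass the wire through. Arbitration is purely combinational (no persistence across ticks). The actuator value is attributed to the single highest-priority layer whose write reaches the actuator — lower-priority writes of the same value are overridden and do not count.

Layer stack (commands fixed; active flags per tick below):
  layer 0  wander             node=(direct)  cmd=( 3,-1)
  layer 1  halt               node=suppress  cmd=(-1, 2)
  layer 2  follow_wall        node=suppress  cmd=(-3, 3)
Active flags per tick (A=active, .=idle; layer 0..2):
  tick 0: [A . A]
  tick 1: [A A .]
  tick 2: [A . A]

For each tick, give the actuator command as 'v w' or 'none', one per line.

-3 3
-1 2
-3 3

tick 0:
  [0] wander on; wire := (3, -1)
  [1] halt off; pass (3, -1)
  [2] follow_wall on (suppress); wire := (-3, 3)
  output (-3, 3)
tick 1:
  [0] wander on; wire := (3, -1)
  [1] halt on (suppress); wire := (-1, 2)
  [2] follow_wall off; pass (-1, 2)
  output (-1, 2)
tick 2:
  [0] wander on; wire := (3, -1)
  [1] halt off; pass (3, -1)
  [2] follow_wall on (suppress); wire := (-3, 3)
  output (-3, 3)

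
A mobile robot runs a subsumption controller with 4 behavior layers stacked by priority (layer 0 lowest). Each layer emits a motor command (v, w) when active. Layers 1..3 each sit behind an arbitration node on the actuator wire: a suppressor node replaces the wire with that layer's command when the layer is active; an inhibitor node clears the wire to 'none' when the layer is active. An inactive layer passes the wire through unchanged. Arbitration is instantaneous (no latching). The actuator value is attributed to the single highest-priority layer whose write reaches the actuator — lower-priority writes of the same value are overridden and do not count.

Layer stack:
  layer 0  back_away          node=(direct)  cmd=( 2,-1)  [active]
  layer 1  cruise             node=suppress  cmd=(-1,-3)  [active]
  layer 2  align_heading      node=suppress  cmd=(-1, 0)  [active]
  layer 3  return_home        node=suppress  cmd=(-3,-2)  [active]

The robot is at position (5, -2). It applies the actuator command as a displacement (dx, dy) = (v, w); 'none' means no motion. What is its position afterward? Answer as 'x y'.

2 -4

[0] back_away on; wire := (2, -1)
[1] cruise on (suppress); wire := (-1, -3)
[2] align_heading on (suppress); wire := (-1, 0)
[3] return_home on (suppress); wire := (-3, -2)
output (-3, -2)
position: (5, -2) + (-3, -2) = (2, -4)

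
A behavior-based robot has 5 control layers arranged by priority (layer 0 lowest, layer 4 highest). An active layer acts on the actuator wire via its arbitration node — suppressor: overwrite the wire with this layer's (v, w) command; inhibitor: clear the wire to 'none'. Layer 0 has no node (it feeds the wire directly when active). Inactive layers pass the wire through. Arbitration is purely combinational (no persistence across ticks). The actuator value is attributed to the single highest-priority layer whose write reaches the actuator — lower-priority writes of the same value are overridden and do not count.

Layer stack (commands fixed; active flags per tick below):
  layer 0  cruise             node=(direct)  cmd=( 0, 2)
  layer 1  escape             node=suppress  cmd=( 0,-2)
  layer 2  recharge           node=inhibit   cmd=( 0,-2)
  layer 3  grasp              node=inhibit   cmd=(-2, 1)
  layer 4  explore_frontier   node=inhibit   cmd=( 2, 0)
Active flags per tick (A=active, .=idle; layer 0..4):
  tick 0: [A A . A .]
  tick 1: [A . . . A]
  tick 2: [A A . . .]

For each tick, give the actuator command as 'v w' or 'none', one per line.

none
none
0 -2

tick 0:
  L0 cruise: active, feeds wire = (0, 2)
  L1 escape: active, suppressor → wire = (0, -2)
  L2 recharge: idle → wire stays (0, -2)
  L3 grasp: active, inhibitor → wire = none
  L4 explore_frontier: idle → wire stays none
  actuator = none
tick 1:
  L0 cruise: active, feeds wire = (0, 2)
  L1 escape: idle → wire stays (0, 2)
  L2 recharge: idle → wire stays (0, 2)
  L3 grasp: idle → wire stays (0, 2)
  L4 explore_frontier: active, inhibitor → wire = none
  actuator = none
tick 2:
  L0 cruise: active, feeds wire = (0, 2)
  L1 escape: active, suppressor → wire = (0, -2)
  L2 recharge: idle → wire stays (0, -2)
  L3 grasp: idle → wire stays (0, -2)
  L4 explore_frontier: idle → wire stays (0, -2)
  actuator = (0, -2)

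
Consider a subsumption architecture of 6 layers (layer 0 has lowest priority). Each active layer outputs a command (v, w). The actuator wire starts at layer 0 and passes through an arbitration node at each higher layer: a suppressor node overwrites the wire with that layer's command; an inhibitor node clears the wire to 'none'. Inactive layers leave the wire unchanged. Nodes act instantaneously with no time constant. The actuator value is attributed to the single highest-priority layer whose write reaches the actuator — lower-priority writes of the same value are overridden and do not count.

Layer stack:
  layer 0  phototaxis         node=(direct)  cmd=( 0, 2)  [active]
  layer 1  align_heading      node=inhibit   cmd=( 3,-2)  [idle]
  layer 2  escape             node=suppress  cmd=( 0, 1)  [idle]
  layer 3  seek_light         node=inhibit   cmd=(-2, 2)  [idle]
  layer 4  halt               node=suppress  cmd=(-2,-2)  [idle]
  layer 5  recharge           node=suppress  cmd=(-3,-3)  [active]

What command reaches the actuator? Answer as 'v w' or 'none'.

layer 0 (phototaxis) active — direct: (0, 2)
layer 1 (align_heading) idle — unchanged: (0, 2)
layer 2 (escape) idle — unchanged: (0, 2)
layer 3 (seek_light) idle — unchanged: (0, 2)
layer 4 (halt) idle — unchanged: (0, 2)
layer 5 (recharge) active — suppresses: (-3, -3)
→ actuator (-3, -3)

-3 -3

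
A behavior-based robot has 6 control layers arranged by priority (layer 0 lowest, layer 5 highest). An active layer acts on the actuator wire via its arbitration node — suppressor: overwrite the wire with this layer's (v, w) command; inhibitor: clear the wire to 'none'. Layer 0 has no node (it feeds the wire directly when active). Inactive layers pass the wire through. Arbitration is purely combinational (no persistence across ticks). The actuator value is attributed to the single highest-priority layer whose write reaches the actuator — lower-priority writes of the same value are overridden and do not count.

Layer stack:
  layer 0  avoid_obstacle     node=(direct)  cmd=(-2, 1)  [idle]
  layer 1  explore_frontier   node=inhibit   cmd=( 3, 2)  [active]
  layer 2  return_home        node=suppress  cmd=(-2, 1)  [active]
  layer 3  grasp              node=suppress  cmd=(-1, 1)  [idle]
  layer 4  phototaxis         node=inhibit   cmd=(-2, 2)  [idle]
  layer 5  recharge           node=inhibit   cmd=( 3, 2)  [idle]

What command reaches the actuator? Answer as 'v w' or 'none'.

-2 1

layer 0 (avoid_obstacle) idle — none
layer 1 (explore_frontier) active — inhibits: none
layer 2 (return_home) active — suppresses: (-2, 1)
layer 3 (grasp) idle — unchanged: (-2, 1)
layer 4 (phototaxis) idle — unchanged: (-2, 1)
layer 5 (recharge) idle — unchanged: (-2, 1)
→ actuator (-2, 1)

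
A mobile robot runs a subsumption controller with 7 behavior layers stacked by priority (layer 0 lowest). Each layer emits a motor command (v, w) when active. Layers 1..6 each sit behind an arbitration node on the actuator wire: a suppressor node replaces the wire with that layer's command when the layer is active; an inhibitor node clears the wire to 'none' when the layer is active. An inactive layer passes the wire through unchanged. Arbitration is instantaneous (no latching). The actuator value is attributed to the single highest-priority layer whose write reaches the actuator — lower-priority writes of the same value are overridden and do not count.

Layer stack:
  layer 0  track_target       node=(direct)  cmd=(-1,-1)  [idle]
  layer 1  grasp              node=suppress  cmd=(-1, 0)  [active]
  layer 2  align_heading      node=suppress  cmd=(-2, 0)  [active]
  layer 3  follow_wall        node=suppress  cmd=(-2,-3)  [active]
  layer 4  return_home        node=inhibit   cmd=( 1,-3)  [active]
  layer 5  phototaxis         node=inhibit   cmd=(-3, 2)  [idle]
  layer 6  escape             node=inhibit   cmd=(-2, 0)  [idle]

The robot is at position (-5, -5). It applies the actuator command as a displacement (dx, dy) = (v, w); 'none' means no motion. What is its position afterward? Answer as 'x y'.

L0 track_target: idle → wire = none
L1 grasp: active, suppressor → wire = (-1, 0)
L2 align_heading: active, suppressor → wire = (-2, 0)
L3 follow_wall: active, suppressor → wire = (-2, -3)
L4 return_home: active, inhibitor → wire = none
L5 phototaxis: idle → wire stays none
L6 escape: idle → wire stays none
actuator = none
position: (-5, -5) + none = (-5, -5)

-5 -5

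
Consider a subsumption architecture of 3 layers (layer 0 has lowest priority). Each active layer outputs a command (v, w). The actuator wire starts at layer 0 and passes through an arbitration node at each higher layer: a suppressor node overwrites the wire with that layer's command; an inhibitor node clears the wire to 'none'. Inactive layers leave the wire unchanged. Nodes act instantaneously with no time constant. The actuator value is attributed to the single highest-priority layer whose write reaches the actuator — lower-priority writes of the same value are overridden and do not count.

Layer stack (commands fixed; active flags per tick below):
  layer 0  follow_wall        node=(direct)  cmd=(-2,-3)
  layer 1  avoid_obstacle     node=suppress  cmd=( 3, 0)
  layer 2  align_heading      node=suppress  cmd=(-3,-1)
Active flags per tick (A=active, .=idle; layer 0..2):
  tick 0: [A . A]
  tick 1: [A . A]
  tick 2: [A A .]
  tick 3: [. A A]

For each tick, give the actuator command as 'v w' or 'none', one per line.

-3 -1
-3 -1
3 0
-3 -1

tick 0:
  layer 0 (follow_wall) active — direct: (-2, -3)
  layer 1 (avoid_obstacle) idle — unchanged: (-2, -3)
  layer 2 (align_heading) active — suppresses: (-3, -1)
  → actuator (-3, -1)
tick 1:
  layer 0 (follow_wall) active — direct: (-2, -3)
  layer 1 (avoid_obstacle) idle — unchanged: (-2, -3)
  layer 2 (align_heading) active — suppresses: (-3, -1)
  → actuator (-3, -1)
tick 2:
  layer 0 (follow_wall) active — direct: (-2, -3)
  layer 1 (avoid_obstacle) active — suppresses: (3, 0)
  layer 2 (align_heading) idle — unchanged: (3, 0)
  → actuator (3, 0)
tick 3:
  layer 0 (follow_wall) idle — none
  layer 1 (avoid_obstacle) active — suppresses: (3, 0)
  layer 2 (align_heading) active — suppresses: (-3, -1)
  → actuator (-3, -1)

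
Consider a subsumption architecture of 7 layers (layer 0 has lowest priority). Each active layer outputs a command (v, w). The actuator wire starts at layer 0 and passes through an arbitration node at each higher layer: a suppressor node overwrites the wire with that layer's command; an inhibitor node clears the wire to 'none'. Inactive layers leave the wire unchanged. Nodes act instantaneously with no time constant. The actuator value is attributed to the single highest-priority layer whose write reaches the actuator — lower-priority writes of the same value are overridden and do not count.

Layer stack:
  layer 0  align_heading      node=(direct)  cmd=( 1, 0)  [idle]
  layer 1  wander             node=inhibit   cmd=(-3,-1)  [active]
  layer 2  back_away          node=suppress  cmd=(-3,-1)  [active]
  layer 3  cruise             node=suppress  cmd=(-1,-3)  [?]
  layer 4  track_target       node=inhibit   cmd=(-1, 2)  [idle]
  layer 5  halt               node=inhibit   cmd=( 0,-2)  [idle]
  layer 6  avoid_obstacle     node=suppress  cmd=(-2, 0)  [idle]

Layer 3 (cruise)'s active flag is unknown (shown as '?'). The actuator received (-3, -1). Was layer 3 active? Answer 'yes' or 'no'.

If layer 3 is active=yes:
  actuator would be (-1, -3)
If layer 3 is active=no:
  actuator would be (-3, -1)
Observed (-3, -1), so layer 3 was idle.

no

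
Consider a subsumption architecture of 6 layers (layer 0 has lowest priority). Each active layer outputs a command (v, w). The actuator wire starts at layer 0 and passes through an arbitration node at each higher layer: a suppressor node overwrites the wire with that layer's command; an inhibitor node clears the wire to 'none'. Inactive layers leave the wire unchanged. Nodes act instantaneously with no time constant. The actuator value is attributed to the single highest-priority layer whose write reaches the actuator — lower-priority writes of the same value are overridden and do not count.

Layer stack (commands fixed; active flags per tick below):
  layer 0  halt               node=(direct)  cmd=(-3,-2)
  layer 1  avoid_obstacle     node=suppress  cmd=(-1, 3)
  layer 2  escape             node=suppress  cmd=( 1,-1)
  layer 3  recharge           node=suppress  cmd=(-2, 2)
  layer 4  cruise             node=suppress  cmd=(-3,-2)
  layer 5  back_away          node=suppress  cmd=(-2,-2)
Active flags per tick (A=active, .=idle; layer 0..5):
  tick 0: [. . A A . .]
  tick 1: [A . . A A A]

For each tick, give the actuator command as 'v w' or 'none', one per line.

tick 0:
  [0] halt off; wire := none
  [1] avoid_obstacle off; pass none
  [2] escape on (suppress); wire := (1, -1)
  [3] recharge on (suppress); wire := (-2, 2)
  [4] cruise off; pass (-2, 2)
  [5] back_away off; pass (-2, 2)
  output (-2, 2)
tick 1:
  [0] halt on; wire := (-3, -2)
  [1] avoid_obstacle off; pass (-3, -2)
  [2] escape off; pass (-3, -2)
  [3] recharge on (suppress); wire := (-2, 2)
  [4] cruise on (suppress); wire := (-3, -2)
  [5] back_away on (suppress); wire := (-2, -2)
  output (-2, -2)

-2 2
-2 -2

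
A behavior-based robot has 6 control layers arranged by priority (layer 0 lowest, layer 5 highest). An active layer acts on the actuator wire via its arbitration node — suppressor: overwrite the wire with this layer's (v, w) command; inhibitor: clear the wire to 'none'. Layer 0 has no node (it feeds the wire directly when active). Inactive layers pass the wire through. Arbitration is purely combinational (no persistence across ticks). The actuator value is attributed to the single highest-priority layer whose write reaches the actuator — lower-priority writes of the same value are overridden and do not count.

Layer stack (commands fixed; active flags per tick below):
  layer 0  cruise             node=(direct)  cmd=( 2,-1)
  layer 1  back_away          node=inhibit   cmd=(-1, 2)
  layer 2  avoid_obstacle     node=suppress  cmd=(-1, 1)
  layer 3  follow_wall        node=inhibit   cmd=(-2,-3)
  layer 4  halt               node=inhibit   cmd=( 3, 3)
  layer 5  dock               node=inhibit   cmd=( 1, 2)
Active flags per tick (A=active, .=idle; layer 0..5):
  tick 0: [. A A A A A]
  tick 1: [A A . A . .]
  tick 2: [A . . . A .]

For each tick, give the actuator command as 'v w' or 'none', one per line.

none
none
none

tick 0:
  [0] cruise off; wire := none
  [1] back_away on (inhibit); wire := none
  [2] avoid_obstacle on (suppress); wire := (-1, 1)
  [3] follow_wall on (inhibit); wire := none
  [4] halt on (inhibit); wire := none
  [5] dock on (inhibit); wire := none
  output none
tick 1:
  [0] cruise on; wire := (2, -1)
  [1] back_away on (inhibit); wire := none
  [2] avoid_obstacle off; pass none
  [3] follow_wall on (inhibit); wire := none
  [4] halt off; pass none
  [5] dock off; pass none
  output none
tick 2:
  [0] cruise on; wire := (2, -1)
  [1] back_away off; pass (2, -1)
  [2] avoid_obstacle off; pass (2, -1)
  [3] follow_wall off; pass (2, -1)
  [4] halt on (inhibit); wire := none
  [5] dock off; pass none
  output none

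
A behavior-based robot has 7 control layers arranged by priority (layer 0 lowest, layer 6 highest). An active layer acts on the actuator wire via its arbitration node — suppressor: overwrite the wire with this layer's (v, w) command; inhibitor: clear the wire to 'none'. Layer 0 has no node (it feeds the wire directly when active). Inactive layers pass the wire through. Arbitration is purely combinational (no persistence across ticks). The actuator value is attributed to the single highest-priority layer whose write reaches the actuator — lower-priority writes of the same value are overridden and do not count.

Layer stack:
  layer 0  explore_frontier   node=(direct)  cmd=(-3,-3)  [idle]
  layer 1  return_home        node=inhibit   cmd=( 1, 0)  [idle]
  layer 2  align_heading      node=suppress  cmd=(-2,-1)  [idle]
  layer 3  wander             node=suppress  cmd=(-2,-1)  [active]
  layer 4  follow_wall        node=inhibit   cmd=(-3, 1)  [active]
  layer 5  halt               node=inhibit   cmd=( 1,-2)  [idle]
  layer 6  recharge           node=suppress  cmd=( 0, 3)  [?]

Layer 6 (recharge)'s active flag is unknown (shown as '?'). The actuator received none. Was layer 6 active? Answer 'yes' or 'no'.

If layer 6 is active=yes:
  actuator would be (0, 3)
If layer 6 is active=no:
  actuator would be none
Observed none, so layer 6 was idle.

no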